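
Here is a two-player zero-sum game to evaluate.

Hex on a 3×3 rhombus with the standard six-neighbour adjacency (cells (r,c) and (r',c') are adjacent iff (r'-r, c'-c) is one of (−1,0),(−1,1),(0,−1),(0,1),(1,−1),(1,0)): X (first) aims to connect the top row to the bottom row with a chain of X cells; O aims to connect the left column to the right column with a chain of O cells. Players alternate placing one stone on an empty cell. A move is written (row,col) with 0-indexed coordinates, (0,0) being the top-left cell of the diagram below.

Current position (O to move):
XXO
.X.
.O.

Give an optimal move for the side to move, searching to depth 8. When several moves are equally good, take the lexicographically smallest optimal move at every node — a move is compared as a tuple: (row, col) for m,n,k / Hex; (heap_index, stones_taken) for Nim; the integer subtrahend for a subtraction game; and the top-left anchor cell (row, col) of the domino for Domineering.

p1 O@[XXO/.X./.O.]: (1,0)[XXO/OX./.O.]-1 (1,2)[XXO/.XO/.O.]-1 (2,0)[XXO/.X./OO.]+1* (2,2)[XXO/.X./.OO]-1
p2 X@[XXO/.X./OO.]: (1,0)[XXO/XX./OO.]-1* (1,2)[XXO/.XX/OO.]-1 (2,2)[XXO/.X./OOX]-1
p3 O@[XXO/XX./OO.]: (1,2)[XXO/XXO/OO.]+1* (2,2)[XXO/XX./OOO]+1
p4 X@[XXO/XXO/OO.] terminal -1; root [XXO/.X./.O.] d8

O's best at [XXO/.X./.O.]: (2,0)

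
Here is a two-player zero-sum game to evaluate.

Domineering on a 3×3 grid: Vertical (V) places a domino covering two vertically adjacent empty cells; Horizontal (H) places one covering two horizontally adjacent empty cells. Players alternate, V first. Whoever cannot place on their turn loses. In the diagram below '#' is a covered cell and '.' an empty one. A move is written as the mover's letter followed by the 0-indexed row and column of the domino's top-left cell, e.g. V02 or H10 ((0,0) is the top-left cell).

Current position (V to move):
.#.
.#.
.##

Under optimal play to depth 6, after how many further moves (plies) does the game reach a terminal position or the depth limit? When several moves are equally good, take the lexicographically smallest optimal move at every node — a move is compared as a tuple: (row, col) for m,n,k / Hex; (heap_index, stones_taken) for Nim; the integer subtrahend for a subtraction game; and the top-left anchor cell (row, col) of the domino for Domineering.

p1 V@[.#./.#./.##]: V00[##./##./.##]+1* V02[.##/.##/.##]+1 V10[.#./##./###]+1
p2 H@[##./##./.##] terminal -1; root [.#./.#./.##] d6

PV length from [.#./.#./.##]: 1 ply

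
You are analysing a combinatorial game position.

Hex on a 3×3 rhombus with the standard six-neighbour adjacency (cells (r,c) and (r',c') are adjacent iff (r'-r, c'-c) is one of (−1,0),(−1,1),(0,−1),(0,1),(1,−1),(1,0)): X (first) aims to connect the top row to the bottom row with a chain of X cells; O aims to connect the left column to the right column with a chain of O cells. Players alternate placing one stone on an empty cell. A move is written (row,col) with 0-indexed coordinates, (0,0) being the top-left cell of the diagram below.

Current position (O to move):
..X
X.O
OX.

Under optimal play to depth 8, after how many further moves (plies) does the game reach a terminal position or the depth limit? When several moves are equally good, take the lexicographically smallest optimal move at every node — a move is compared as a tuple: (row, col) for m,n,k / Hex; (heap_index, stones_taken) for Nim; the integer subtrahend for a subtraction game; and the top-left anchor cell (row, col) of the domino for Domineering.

p1 O@[..X/X.O/OX.]: (0,0)[O.X/X.O/OX.]-1 (0,1)[.OX/X.O/OX.]-1 (1,1)[..X/XOO/OX.]+1* (2,2)[..X/X.O/OXO]-1
p2 X@[..X/XOO/OX.] terminal -1; root [..X/X.O/OX.] d8

PV length from [..X/X.O/OX.]: 1 ply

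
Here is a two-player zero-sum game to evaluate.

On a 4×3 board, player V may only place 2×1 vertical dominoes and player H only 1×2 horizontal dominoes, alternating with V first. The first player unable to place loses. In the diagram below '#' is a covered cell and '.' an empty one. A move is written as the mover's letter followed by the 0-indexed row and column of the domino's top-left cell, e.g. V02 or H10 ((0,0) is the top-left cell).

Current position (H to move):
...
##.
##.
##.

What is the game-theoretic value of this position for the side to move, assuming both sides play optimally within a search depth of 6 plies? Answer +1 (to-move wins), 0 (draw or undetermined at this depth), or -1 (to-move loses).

ply 1, H at .../##./##./##. | H00=-1→##./##./##./##.*; H01=-1→.##/##./##./##.
ply 2, V at ##./##./##./##. | V02=+1→###/###/##./##.*; V12=+1→##./###/###/##.; V22=+1→##./##./###/###
ply 3: ###/###/##./##. is terminal -1 (H); from .../##./##./##. depth 6

value(.../##./##./##., H) = -1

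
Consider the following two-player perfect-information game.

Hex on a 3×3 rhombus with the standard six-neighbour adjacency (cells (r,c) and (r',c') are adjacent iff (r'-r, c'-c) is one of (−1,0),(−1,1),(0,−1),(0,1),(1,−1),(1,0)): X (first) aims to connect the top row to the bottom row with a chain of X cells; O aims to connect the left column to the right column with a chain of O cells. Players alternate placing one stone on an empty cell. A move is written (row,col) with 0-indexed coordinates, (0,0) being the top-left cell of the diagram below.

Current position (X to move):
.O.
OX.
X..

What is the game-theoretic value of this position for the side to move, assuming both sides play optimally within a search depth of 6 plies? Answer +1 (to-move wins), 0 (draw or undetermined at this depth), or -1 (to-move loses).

value(.O./OX./X.., X) = +1

p1 X@[.O./OX./X..]: (0,0)[XO./OX./X..]-1 (0,2)[.OX/OX./X..]+1* (1,2)[.O./OXX/X..]-1 (2,1)[.O./OX./XX.]-1 (2,2)[.O./OX./X.X]-1
p2 O@[.OX/OX./X..] terminal -1; root [.O./OX./X..] d6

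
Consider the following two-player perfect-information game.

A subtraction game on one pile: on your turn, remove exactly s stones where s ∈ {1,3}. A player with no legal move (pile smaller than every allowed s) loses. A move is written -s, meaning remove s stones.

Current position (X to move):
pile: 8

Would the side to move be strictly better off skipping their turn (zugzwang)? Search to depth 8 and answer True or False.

p1 X@[8]: -1[7]-1* -3[5]-1
p2 O@[7]: -1[6]+1* -3[4]+1
p3 X@[6]: -1[5]-1* -3[3]-1
p4 O@[5]: -1[4]+1* -3[2]+1
p5 X@[4]: -1[3]-1* -3[1]-1
p6 O@[3]: -1[2]+1* -3[0]+1
p7 X@[2]: -1[1]-1*
p8 O@[1]: -1[0]+1*
p9 X@[0] terminal -1; root [8] d8
suppose X passes — search the same position with O to move:
pass> p1 O@[8]: -1[7]-1* -3[5]-1
pass> p2 X@[7]: -1[6]+1* -3[4]+1
pass> p3 O@[6]: -1[5]-1* -3[3]-1
pass> p4 X@[5]: -1[4]+1* -3[2]+1
pass> p5 O@[4]: -1[3]-1* -3[1]-1
pass> p6 X@[3]: -1[2]+1* -3[0]+1
pass> p7 O@[2]: -1[1]-1*
pass> p8 X@[1]: -1[0]+1*
pass> p9 O@[0] terminal -1; root [8] d8
for X: play -1, pass +1

zugzwang(8, X) = True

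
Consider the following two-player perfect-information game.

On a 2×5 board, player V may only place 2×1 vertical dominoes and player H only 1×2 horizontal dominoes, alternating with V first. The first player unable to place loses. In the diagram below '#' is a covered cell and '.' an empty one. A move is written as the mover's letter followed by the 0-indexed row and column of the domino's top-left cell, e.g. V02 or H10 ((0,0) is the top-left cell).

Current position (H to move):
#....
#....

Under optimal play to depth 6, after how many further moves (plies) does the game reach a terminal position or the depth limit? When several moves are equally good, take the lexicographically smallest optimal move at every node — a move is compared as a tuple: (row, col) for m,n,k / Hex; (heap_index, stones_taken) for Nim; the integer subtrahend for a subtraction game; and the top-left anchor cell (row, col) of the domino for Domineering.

[#..../#....] H move#1: H01:-1/###../#...., H02:+1/#.##./#....*, H03:-1/#..##/#...., H11:-1/#..../###.., H12:+1/#..../#.##., H13:-1/#..../#..##
[#.##./#....] V move#2: V01:-1/####./##...*, V04:-1/#.###/#...#
[####./##...] H move#3: H12:-1/####./####., H13:+1/####./##.##*
[####./##.##] end (terminal -1, V#4); searched #..../#.... to 6

PV length from [#..../#....]: 3 plies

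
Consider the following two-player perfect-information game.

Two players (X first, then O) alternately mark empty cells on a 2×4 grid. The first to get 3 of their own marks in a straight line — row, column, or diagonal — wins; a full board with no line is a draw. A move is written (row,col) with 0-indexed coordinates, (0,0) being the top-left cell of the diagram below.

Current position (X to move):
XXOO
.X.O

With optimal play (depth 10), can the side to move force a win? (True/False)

X winning at [XXOO/.X.O]: False

ply 1, X at XXOO/.X.O | (1,0)=+0→XXOO/XX.O*; (1,2)=+0→XXOO/.XXO
ply 2, O at XXOO/XX.O | (1,2)=+0→XXOO/XXOO*
ply 3: XXOO/XXOO is terminal +0 (X); from XXOO/.X.O depth 10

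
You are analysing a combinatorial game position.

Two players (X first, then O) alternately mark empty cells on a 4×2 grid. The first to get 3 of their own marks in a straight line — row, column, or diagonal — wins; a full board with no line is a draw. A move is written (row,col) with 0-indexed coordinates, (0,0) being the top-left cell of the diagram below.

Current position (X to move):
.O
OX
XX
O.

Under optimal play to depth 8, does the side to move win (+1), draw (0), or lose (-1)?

value(.O/OX/XX/O., X) = +1

p1 X@[.O/OX/XX/O.]: (0,0)[XO/OX/XX/O.]+0 (3,1)[.O/OX/XX/OX]+1*
p2 O@[.O/OX/XX/OX] terminal -1; root [.O/OX/XX/O.] d8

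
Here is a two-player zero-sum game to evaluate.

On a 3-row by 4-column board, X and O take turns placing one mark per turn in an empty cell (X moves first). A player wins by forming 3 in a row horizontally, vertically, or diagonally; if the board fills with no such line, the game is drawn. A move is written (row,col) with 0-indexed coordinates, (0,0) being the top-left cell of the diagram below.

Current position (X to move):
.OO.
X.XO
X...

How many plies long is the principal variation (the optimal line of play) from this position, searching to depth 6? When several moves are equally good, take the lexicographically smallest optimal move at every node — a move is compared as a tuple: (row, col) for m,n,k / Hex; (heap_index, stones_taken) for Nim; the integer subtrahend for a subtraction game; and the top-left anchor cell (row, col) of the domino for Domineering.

ply 1, X at .OO./X.XO/X... | (0,0)=+1→XOO./X.XO/X...*; (0,3)=-1→.OOX/X.XO/X...; (1,1)=+1→.OO./XXXO/X...; (2,1)=-1→.OO./X.XO/XX..; (2,2)=-1→.OO./X.XO/X.X.; (2,3)=-1→.OO./X.XO/X..X
ply 2: XOO./X.XO/X... is terminal -1 (O); from .OO./X.XO/X... depth 6

PV length from [.OO./X.XO/X...]: 1 ply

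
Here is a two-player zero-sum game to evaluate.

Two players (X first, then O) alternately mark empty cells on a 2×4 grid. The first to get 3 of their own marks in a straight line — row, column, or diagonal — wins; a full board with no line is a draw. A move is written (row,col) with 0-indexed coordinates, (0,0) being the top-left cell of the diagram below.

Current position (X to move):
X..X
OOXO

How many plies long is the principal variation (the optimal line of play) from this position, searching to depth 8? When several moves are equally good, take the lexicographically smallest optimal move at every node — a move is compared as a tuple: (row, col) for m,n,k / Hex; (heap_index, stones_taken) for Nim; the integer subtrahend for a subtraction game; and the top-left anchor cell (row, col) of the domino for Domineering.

p1 X@[X..X/OOXO]: (0,1)[XX.X/OOXO]+0* (0,2)[X.XX/OOXO]+0
p2 O@[XX.X/OOXO]: (0,2)[XXOX/OOXO]+0*
p3 X@[XXOX/OOXO] terminal +0; root [X..X/OOXO] d8

PV length from [X..X/OOXO]: 2 plies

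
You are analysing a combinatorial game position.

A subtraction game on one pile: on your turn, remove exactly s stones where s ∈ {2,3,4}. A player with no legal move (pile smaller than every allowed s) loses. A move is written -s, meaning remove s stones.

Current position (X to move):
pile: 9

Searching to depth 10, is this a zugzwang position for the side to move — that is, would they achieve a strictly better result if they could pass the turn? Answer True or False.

zugzwang(9, X) = False

p1 X@[9]: -2[7]+1* -3[6]+1 -4[5]-1
p2 O@[7]: -2[5]-1* -3[4]-1 -4[3]-1
p3 X@[5]: -2[3]-1 -3[2]-1 -4[1]+1*
p4 O@[1] terminal -1; root [9] d10
pass branch (O moves first from the same position):
  | p1 O@[9]: -2[7]+1* -3[6]+1 -4[5]-1
  | p2 X@[7]: -2[5]-1* -3[4]-1 -4[3]-1
  | p3 O@[5]: -2[3]-1 -3[2]-1 -4[1]+1*
  | p4 X@[1] terminal -1; root [9] d10
X moving scores +1; X passing scores -1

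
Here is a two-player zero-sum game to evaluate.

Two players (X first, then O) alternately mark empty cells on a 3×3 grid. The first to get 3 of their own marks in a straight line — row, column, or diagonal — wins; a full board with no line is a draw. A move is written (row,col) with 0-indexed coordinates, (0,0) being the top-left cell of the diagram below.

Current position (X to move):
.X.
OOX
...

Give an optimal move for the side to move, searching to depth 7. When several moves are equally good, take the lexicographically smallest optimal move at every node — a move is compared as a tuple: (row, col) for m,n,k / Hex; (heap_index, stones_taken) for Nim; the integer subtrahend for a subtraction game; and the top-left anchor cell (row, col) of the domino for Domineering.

X's best at [.X./OOX/...]: (0,2)

ply 1, X at .X./OOX/... | (0,0)=+0→XX./OOX/...; (0,2)=+1→.XX/OOX/...*; (2,0)=+0→.X./OOX/X..; (2,1)=-1→.X./OOX/.X.; (2,2)=+0→.X./OOX/..X
ply 2, O at .XX/OOX/... | (0,0)=-1→OXX/OOX/...*; (2,0)=-1→.XX/OOX/O..; (2,1)=-1→.XX/OOX/.O.; (2,2)=-1→.XX/OOX/..O
ply 3, X at OXX/OOX/... | (2,0)=-1→OXX/OOX/X..; (2,1)=-1→OXX/OOX/.X.; (2,2)=+1→OXX/OOX/..X*
ply 4: OXX/OOX/..X is terminal -1 (O); from .X./OOX/... depth 7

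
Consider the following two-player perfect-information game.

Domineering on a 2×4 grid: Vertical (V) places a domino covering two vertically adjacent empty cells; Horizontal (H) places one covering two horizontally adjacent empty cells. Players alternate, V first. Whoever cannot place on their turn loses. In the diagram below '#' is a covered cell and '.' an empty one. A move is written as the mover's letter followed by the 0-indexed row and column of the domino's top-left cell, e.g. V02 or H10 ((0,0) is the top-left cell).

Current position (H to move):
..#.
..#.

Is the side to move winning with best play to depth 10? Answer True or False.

H winning at [..#./..#.]: True

ply 1, H at ..#./..#. | H00=+1→###./..#.*; H10=+1→..#./###.
ply 2, V at ###./..#. | V03=-1→####/..##*
ply 3, H at ####/..## | H10=+1→####/####*
ply 4: ####/#### is terminal -1 (V); from ..#./..#. depth 10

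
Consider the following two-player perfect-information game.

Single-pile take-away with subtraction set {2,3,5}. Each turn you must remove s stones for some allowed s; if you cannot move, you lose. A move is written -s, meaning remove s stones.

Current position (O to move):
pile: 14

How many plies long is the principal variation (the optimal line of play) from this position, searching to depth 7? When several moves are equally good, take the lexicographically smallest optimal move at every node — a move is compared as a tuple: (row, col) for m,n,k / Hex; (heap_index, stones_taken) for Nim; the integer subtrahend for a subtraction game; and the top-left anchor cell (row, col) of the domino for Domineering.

PV length from [14]: 4 plies

p1 O@[14]: -2[12]-1* -3[11]-1 -5[9]-1
p2 X@[12]: -2[10]-1 -3[9]-1 -5[7]+1*
p3 O@[7]: -2[5]-1* -3[4]-1 -5[2]-1
p4 X@[5]: -2[3]-1 -3[2]-1 -5[0]+1*
p5 O@[0] terminal -1; root [14] d7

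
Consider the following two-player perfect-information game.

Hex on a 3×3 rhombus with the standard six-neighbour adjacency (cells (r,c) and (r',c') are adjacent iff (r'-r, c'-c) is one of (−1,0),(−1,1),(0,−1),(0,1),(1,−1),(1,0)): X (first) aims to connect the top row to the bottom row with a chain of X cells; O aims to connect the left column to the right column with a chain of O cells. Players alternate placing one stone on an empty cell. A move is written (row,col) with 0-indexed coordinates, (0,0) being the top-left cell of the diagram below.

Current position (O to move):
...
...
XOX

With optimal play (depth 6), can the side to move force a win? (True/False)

O winning at [.../.../XOX]: False

p1 O@[.../.../XOX]: (0,0)[O../.../XOX]-1* (0,1)[.O./.../XOX]-1 (0,2)[..O/.../XOX]-1 (1,0)[.../O../XOX]-1 (1,1)[.../.O./XOX]-1 (1,2)[.../..O/XOX]-1
p2 X@[O../.../XOX]: (0,1)[OX./.../XOX]+1* (0,2)[O.X/.../XOX]+1 (1,0)[O../X../XOX]+1 (1,1)[O../.X./XOX]+1 (1,2)[O../..X/XOX]+1
p3 O@[OX./.../XOX]: (0,2)[OXO/.../XOX]-1* (1,0)[OX./O../XOX]-1 (1,1)[OX./.O./XOX]-1 (1,2)[OX./..O/XOX]-1
p4 X@[OXO/.../XOX]: (1,0)[OXO/X../XOX]+1* (1,1)[OXO/.X./XOX]+1 (1,2)[OXO/..X/XOX]+1
p5 O@[OXO/X../XOX] terminal -1; root [.../.../XOX] d6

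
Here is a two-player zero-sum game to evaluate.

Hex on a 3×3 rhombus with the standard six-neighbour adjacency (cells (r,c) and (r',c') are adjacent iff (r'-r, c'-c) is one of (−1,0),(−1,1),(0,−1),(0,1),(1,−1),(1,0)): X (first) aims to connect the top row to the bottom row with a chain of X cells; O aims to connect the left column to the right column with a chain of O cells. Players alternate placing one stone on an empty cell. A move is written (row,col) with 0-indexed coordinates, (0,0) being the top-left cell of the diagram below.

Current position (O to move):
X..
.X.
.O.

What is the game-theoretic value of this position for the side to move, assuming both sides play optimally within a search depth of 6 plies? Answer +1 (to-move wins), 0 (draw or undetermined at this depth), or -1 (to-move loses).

[X../.X./.O.] O move#1: (0,1):-1/XO./.X./.O., (0,2):-1/X.O/.X./.O., (1,0):-1/X../OX./.O., (1,2):-1/X../.XO/.O., (2,0):+1/X../.X./OO.*, (2,2):-1/X../.X./.OO
[X../.X./OO.] X move#2: (0,1):-1/XX./.X./OO.*, (0,2):-1/X.X/.X./OO., (1,0):-1/X../XX./OO., (1,2):-1/X../.XX/OO., (2,2):-1/X../.X./OOX
[XX./.X./OO.] O move#3: (0,2):+1/XXO/.X./OO.*, (1,0):+1/XX./OX./OO., (1,2):+1/XX./.XO/OO., (2,2):+1/XX./.X./OOO
[XXO/.X./OO.] X move#4: (1,0):-1/XXO/XX./OO.*, (1,2):-1/XXO/.XX/OO., (2,2):-1/XXO/.X./OOX
[XXO/XX./OO.] O move#5: (1,2):+1/XXO/XXO/OO.*, (2,2):+1/XXO/XX./OOO
[XXO/XXO/OO.] end (terminal -1, X#6); searched X../.X./.O. to 6

value(X../.X./.O., O) = +1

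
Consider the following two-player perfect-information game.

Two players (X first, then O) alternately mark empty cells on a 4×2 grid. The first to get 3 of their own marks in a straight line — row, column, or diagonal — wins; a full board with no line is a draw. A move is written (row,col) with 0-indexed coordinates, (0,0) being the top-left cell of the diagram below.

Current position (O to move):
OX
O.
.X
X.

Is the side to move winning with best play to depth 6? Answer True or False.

[OX/O./.X/X.] O move#1: (1,1):+0/OX/OO/.X/X., (2,0):+1/OX/O./OX/X.*, (3,1):-1/OX/O./.X/XO
[OX/O./OX/X.] end (terminal -1, X#2); searched OX/O./.X/X. to 6

O winning at [OX/O./.X/X.]: True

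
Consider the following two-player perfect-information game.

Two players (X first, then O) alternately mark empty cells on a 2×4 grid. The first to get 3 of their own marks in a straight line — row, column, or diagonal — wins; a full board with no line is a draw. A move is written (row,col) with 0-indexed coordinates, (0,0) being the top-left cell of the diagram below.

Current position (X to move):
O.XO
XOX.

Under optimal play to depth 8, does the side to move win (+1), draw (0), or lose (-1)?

p1 X@[O.XO/XOX.]: (0,1)[OXXO/XOX.]+0* (1,3)[O.XO/XOXX]+0
p2 O@[OXXO/XOX.]: (1,3)[OXXO/XOXO]+0*
p3 X@[OXXO/XOXO] terminal +0; root [O.XO/XOX.] d8

value(O.XO/XOX., X) = 0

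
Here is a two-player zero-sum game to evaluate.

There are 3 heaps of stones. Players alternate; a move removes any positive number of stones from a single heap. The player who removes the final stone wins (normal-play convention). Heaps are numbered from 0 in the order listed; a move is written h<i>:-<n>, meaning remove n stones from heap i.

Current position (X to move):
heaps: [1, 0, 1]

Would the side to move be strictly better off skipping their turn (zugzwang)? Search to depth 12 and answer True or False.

zugzwang((1,0,1), X) = True

ply 1, X at (1,0,1) | h0:-1=-1→(0,0,1)*; h2:-1=-1→(1,0,0)
ply 2, O at (0,0,1) | h2:-1=+1→(0,0,0)*
ply 3: (0,0,0) is terminal -1 (X); from (1,0,1) depth 12
pass branch (O moves first from the same position):
  | ply 1, O at (1,0,1) | h0:-1=-1→(0,0,1)*; h2:-1=-1→(1,0,0)
  | ply 2, X at (0,0,1) | h2:-1=+1→(0,0,0)*
  | ply 3: (0,0,0) is terminal -1 (O); from (1,0,1) depth 12
X moving scores -1; X passing scores +1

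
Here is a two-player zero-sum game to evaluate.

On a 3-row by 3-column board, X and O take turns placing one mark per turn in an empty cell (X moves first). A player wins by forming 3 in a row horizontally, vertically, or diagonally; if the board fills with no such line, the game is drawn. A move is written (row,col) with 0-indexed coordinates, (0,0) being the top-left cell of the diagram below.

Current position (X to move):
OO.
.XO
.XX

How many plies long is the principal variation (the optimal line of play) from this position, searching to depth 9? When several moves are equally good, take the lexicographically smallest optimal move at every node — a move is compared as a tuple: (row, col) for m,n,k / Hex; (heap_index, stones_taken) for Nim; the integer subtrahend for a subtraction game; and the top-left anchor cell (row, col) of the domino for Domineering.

PV length from [OO./.XO/.XX]: 1 ply

[OO./.XO/.XX] X move#1: (0,2):+0/OOX/.XO/.XX, (1,0):-1/OO./XXO/.XX, (2,0):+1/OO./.XO/XXX*
[OO./.XO/XXX] end (terminal -1, O#2); searched OO./.XO/.XX to 9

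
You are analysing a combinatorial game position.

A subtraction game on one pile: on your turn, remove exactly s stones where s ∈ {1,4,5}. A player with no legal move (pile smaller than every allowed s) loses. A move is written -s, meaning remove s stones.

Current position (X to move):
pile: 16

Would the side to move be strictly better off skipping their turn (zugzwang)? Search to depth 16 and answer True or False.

zugzwang(16, X) = True

[16] X move#1: -1:-1/15*, -4:-1/12, -5:-1/11
[15] O move#2: -1:-1/14, -4:-1/11, -5:+1/10*
[10] X move#3: -1:-1/9*, -4:-1/6, -5:-1/5
[9] O move#4: -1:+1/8*, -4:-1/5, -5:-1/4
[8] X move#5: -1:-1/7*, -4:-1/4, -5:-1/3
[7] O move#6: -1:-1/6, -4:-1/3, -5:+1/2*
[2] X move#7: -1:-1/1*
[1] O move#8: -1:+1/0*
[0] end (terminal -1, X#9); searched 16 to 16
suppose X passes — search the same position with O to move:
pass> [16] O move#1: -1:-1/15*, -4:-1/12, -5:-1/11
pass> [15] X move#2: -1:-1/14, -4:-1/11, -5:+1/10*
pass> [10] O move#3: -1:-1/9*, -4:-1/6, -5:-1/5
pass> [9] X move#4: -1:+1/8*, -4:-1/5, -5:-1/4
pass> [8] O move#5: -1:-1/7*, -4:-1/4, -5:-1/3
pass> [7] X move#6: -1:-1/6, -4:-1/3, -5:+1/2*
pass> [2] O move#7: -1:-1/1*
pass> [1] X move#8: -1:+1/0*
pass> [0] end (terminal -1, O#9); searched 16 to 16
for X: play -1, pass +1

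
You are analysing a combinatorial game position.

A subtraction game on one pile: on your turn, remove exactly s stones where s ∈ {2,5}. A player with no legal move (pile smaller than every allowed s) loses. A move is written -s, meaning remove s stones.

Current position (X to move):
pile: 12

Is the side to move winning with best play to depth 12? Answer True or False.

X winning at [12]: True

[12] X move#1: -2:-1/10, -5:+1/7*
[7] O move#2: -2:-1/5*, -5:-1/2
[5] X move#3: -2:-1/3, -5:+1/0*
[0] end (terminal -1, O#4); searched 12 to 12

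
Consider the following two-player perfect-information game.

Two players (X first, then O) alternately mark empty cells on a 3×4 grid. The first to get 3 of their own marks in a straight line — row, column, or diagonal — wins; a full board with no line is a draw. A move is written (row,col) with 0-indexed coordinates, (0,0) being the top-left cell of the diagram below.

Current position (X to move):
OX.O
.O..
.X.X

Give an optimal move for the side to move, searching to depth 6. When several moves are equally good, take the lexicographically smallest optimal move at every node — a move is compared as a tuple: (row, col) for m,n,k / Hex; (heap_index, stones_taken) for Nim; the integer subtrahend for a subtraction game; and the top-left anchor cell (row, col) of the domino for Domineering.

[OX.O/.O../.X.X] X move#1: (0,2):-1/OXXO/.O../.X.X, (1,0):-1/OX.O/XO../.X.X, (1,2):+1/OX.O/.OX./.X.X*, (1,3):-1/OX.O/.O.X/.X.X, (2,0):-1/OX.O/.O../XX.X, (2,2):+1/OX.O/.O../.XXX
[OX.O/.OX./.X.X] end (terminal -1, O#2); searched OX.O/.O../.X.X to 6

X's best at [OX.O/.O../.X.X]: (1,2)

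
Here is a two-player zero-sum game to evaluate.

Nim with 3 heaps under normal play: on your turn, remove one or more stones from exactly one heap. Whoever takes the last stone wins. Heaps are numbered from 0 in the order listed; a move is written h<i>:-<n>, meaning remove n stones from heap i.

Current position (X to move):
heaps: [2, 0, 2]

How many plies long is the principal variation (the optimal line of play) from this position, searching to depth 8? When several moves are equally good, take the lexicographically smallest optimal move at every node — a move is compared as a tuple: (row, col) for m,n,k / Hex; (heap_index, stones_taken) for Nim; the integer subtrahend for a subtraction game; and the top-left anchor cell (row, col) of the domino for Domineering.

PV length from [(2,0,2)]: 4 plies

[(2,0,2)] X move#1: h0:-1:-1/(1,0,2)*, h0:-2:-1/(0,0,2), h2:-1:-1/(2,0,1), h2:-2:-1/(2,0,0)
[(1,0,2)] O move#2: h0:-1:-1/(0,0,2), h2:-1:+1/(1,0,1)*, h2:-2:-1/(1,0,0)
[(1,0,1)] X move#3: h0:-1:-1/(0,0,1)*, h2:-1:-1/(1,0,0)
[(0,0,1)] O move#4: h2:-1:+1/(0,0,0)*
[(0,0,0)] end (terminal -1, X#5); searched (2,0,2) to 8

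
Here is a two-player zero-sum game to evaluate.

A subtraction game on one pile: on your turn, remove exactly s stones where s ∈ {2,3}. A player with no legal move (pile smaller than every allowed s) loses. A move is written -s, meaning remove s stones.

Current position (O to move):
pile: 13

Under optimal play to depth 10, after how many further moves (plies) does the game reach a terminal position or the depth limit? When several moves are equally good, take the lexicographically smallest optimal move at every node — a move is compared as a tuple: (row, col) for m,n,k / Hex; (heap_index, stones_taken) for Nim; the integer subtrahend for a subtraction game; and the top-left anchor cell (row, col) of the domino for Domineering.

ply 1, O at 13 | -2=+1→11*; -3=+1→10
ply 2, X at 11 | -2=-1→9*; -3=-1→8
ply 3, O at 9 | -2=-1→7; -3=+1→6*
ply 4, X at 6 | -2=-1→4*; -3=-1→3
ply 5, O at 4 | -2=-1→2; -3=+1→1*
ply 6: 1 is terminal -1 (X); from 13 depth 10

PV length from [13]: 5 plies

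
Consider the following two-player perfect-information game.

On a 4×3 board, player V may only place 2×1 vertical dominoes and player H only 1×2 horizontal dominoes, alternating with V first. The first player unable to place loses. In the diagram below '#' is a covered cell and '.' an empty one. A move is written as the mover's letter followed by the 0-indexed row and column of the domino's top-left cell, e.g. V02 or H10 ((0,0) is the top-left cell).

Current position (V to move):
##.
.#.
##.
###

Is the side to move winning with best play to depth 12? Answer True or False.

V winning at [##./.#./##./###]: True

[##./.#./##./###] V move#1: V02:+1/###/.##/##./###*, V12:+1/##./.##/###/###
[###/.##/##./###] end (terminal -1, H#2); searched ##./.#./##./### to 12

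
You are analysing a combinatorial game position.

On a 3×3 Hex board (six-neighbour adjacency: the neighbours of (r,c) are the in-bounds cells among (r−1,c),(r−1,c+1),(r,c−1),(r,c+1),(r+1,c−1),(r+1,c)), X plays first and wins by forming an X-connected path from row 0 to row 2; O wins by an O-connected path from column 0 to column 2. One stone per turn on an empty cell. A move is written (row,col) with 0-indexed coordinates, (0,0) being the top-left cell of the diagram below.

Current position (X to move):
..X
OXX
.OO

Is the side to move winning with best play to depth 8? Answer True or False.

X winning at [..X/OXX/.OO]: True

ply 1, X at ..X/OXX/.OO | (0,0)=-1→X.X/OXX/.OO; (0,1)=-1→.XX/OXX/.OO; (2,0)=+1→..X/OXX/XOO*
ply 2: ..X/OXX/XOO is terminal -1 (O); from ..X/OXX/.OO depth 8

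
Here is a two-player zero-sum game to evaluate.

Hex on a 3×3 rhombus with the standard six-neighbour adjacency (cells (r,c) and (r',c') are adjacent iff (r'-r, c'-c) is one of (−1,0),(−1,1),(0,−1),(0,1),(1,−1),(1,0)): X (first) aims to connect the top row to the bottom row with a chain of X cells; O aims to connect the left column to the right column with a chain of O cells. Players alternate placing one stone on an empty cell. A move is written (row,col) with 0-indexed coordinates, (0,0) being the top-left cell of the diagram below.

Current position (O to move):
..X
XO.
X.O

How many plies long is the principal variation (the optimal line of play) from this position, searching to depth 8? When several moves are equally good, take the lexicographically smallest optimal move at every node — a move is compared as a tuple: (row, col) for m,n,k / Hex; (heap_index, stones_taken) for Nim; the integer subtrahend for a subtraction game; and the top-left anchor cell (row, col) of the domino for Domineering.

PV length from [..X/XO./X.O]: 2 plies

ply 1, O at ..X/XO./X.O | (0,0)=-1→O.X/XO./X.O*; (0,1)=-1→.OX/XO./X.O; (1,2)=-1→..X/XOO/X.O; (2,1)=-1→..X/XO./XOO
ply 2, X at O.X/XO./X.O | (0,1)=+1→OXX/XO./X.O*; (1,2)=+1→O.X/XOX/X.O; (2,1)=+1→O.X/XO./XXO
ply 3: OXX/XO./X.O is terminal -1 (O); from ..X/XO./X.O depth 8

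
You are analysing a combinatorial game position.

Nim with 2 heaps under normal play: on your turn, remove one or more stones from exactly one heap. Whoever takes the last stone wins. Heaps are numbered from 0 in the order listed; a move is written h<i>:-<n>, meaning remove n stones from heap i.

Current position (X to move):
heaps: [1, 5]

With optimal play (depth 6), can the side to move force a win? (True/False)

ply 1, X at (1,5) | h0:-1=-1→(0,5); h1:-1=-1→(1,4); h1:-2=-1→(1,3); h1:-3=-1→(1,2); h1:-4=+1→(1,1)*; h1:-5=-1→(1,0)
ply 2, O at (1,1) | h0:-1=-1→(0,1)*; h1:-1=-1→(1,0)
ply 3, X at (0,1) | h1:-1=+1→(0,0)*
ply 4: (0,0) is terminal -1 (O); from (1,5) depth 6

X winning at [(1,5)]: True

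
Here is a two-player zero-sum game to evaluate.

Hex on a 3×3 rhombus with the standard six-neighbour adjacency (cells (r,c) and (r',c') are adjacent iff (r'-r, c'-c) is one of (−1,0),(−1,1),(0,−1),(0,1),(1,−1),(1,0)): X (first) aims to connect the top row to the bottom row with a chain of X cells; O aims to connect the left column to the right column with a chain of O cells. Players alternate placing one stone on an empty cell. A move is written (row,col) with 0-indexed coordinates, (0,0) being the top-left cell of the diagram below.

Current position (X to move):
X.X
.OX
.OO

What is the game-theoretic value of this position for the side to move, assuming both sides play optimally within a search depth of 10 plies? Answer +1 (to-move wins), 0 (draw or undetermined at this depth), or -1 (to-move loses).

p1 X@[X.X/.OX/.OO]: (0,1)[XXX/.OX/.OO]-1* (1,0)[X.X/XOX/.OO]-1 (2,0)[X.X/.OX/XOO]-1
p2 O@[XXX/.OX/.OO]: (1,0)[XXX/OOX/.OO]+1* (2,0)[XXX/.OX/OOO]+1
p3 X@[XXX/OOX/.OO] terminal -1; root [X.X/.OX/.OO] d10

value(X.X/.OX/.OO, X) = -1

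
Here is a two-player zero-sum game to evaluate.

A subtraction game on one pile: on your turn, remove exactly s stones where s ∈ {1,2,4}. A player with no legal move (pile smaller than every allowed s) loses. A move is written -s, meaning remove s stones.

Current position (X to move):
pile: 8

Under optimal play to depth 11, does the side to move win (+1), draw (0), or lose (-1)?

p1 X@[8]: -1[7]-1 -2[6]+1* -4[4]-1
p2 O@[6]: -1[5]-1* -2[4]-1 -4[2]-1
p3 X@[5]: -1[4]-1 -2[3]+1* -4[1]-1
p4 O@[3]: -1[2]-1* -2[1]-1
p5 X@[2]: -1[1]-1 -2[0]+1*
p6 O@[0] terminal -1; root [8] d11

value(8, X) = +1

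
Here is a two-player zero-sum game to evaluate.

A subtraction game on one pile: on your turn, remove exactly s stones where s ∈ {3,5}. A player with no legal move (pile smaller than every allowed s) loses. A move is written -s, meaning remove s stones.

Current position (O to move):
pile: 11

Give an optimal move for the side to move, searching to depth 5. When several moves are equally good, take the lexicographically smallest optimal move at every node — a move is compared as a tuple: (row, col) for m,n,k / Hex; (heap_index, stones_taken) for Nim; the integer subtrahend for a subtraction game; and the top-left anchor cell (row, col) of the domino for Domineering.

p1 O@[11]: -3[8]+1* -5[6]-1
p2 X@[8]: -3[5]-1* -5[3]-1
p3 O@[5]: -3[2]+1* -5[0]+1
p4 X@[2] terminal -1; root [11] d5

O's best at [11]: -3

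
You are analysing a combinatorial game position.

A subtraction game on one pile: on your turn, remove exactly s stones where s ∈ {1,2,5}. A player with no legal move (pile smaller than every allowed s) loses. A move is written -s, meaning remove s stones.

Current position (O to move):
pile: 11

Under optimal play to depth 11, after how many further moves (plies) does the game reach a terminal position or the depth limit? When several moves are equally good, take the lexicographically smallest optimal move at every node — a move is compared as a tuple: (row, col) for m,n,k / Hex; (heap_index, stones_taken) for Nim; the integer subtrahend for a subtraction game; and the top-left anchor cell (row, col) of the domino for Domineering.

ply 1, O at 11 | -1=-1→10; -2=+1→9*; -5=+1→6
ply 2, X at 9 | -1=-1→8*; -2=-1→7; -5=-1→4
ply 3, O at 8 | -1=-1→7; -2=+1→6*; -5=+1→3
ply 4, X at 6 | -1=-1→5*; -2=-1→4; -5=-1→1
ply 5, O at 5 | -1=-1→4; -2=+1→3*; -5=+1→0
ply 6, X at 3 | -1=-1→2*; -2=-1→1
ply 7, O at 2 | -1=-1→1; -2=+1→0*
ply 8: 0 is terminal -1 (X); from 11 depth 11

PV length from [11]: 7 plies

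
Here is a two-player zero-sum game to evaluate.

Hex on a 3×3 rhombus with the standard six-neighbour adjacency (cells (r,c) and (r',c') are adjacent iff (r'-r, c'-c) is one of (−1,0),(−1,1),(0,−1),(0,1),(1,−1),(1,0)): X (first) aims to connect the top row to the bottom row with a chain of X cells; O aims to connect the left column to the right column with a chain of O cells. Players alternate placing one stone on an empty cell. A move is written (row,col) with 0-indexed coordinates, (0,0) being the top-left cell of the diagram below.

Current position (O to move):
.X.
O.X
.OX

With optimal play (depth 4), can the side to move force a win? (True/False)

O winning at [.X./O.X/.OX]: False

[.X./O.X/.OX] O move#1: (0,0):-1/OX./O.X/.OX*, (0,2):-1/.XO/O.X/.OX, (1,1):-1/.X./OOX/.OX, (2,0):-1/.X./O.X/OOX
[OX./O.X/.OX] X move#2: (0,2):+1/OXX/O.X/.OX*, (1,1):+1/OX./OXX/.OX, (2,0):+1/OX./O.X/XOX
[OXX/O.X/.OX] end (terminal -1, O#3); searched .X./O.X/.OX to 4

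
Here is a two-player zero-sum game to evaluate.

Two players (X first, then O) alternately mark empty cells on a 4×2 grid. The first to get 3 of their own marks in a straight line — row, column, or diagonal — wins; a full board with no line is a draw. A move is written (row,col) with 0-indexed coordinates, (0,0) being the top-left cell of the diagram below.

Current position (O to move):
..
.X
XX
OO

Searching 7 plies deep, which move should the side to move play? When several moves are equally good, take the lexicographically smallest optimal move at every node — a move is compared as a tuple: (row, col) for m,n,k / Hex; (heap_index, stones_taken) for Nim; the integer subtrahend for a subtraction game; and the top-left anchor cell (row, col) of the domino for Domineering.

O's best at [../.X/XX/OO]: (0,1)

[../.X/XX/OO] O move#1: (0,0):-1/O./.X/XX/OO, (0,1):+0/.O/.X/XX/OO*, (1,0):-1/../OX/XX/OO
[.O/.X/XX/OO] X move#2: (0,0):+0/XO/.X/XX/OO*, (1,0):+0/.O/XX/XX/OO
[XO/.X/XX/OO] O move#3: (1,0):+0/XO/OX/XX/OO*
[XO/OX/XX/OO] end (terminal +0, X#4); searched ../.X/XX/OO to 7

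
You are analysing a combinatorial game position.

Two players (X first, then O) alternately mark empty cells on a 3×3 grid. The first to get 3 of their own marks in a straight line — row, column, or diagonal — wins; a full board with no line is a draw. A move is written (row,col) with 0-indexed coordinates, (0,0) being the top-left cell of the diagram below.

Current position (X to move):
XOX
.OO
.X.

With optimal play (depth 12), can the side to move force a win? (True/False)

X winning at [XOX/.OO/.X.]: False

p1 X@[XOX/.OO/.X.]: (1,0)[XOX/XOO/.X.]+0* (2,0)[XOX/.OO/XX.]-1 (2,2)[XOX/.OO/.XX]-1
p2 O@[XOX/XOO/.X.]: (2,0)[XOX/XOO/OX.]+0* (2,2)[XOX/XOO/.XO]-1
p3 X@[XOX/XOO/OX.]: (2,2)[XOX/XOO/OXX]+0*
p4 O@[XOX/XOO/OXX] terminal +0; root [XOX/.OO/.X.] d12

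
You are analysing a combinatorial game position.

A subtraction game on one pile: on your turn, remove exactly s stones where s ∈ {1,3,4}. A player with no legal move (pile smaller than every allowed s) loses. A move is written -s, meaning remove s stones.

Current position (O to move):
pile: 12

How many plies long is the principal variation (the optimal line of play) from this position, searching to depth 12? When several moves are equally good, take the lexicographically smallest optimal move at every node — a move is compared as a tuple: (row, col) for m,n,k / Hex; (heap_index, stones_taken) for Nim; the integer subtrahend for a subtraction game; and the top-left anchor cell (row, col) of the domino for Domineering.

ply 1, O at 12 | -1=-1→11; -3=+1→9*; -4=-1→8
ply 2, X at 9 | -1=-1→8*; -3=-1→6; -4=-1→5
ply 3, O at 8 | -1=+1→7*; -3=-1→5; -4=-1→4
ply 4, X at 7 | -1=-1→6*; -3=-1→4; -4=-1→3
ply 5, O at 6 | -1=-1→5; -3=-1→3; -4=+1→2*
ply 6, X at 2 | -1=-1→1*
ply 7, O at 1 | -1=+1→0*
ply 8: 0 is terminal -1 (X); from 12 depth 12

PV length from [12]: 7 plies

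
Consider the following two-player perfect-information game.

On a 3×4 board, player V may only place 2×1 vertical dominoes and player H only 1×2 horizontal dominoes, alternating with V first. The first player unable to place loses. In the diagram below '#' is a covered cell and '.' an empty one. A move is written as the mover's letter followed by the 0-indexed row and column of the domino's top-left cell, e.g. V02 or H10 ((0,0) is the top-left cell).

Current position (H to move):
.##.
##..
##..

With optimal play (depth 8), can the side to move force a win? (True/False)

H winning at [.##./##../##..]: True

[.##./##../##..] H move#1: H12:+1/.##./####/##..*, H22:-1/.##./##../####
[.##./####/##..] end (terminal -1, V#2); searched .##./##../##.. to 8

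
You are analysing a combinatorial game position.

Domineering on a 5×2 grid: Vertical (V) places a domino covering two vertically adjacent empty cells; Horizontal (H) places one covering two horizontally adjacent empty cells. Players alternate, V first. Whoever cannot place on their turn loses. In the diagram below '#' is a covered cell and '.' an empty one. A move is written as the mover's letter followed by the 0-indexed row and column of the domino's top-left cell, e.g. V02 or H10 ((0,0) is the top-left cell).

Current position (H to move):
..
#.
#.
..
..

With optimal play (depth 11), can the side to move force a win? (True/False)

[../#./#./../..] H move#1: H00:-1/##/#./#./../.., H30:+1/../#./#./##/..*, H40:+1/../#./#./../##
[../#./#./##/..] V move#2: V01:-1/.#/##/#./##/..*, V11:-1/../##/##/##/..
[.#/##/#./##/..] H move#3: H40:+1/.#/##/#./##/##*
[.#/##/#./##/##] end (terminal -1, V#4); searched ../#./#./../.. to 11

H winning at [../#./#./../..]: True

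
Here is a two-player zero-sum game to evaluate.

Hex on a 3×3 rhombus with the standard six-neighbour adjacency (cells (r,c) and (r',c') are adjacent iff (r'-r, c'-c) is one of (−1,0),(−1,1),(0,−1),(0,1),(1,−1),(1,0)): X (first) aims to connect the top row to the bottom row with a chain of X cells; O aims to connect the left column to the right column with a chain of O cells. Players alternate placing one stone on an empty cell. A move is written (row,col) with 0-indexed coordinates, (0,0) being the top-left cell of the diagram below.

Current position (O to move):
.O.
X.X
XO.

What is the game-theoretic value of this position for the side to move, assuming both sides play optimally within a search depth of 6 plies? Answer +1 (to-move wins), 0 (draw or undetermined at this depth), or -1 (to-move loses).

value(.O./X.X/XO., O) = -1

ply 1, O at .O./X.X/XO. | (0,0)=-1→OO./X.X/XO.*; (0,2)=-1→.OO/X.X/XO.; (1,1)=-1→.O./XOX/XO.; (2,2)=-1→.O./X.X/XOO
ply 2, X at OO./X.X/XO. | (0,2)=+1→OOX/X.X/XO.*; (1,1)=-1→OO./XXX/XO.; (2,2)=-1→OO./X.X/XOX
ply 3, O at OOX/X.X/XO. | (1,1)=-1→OOX/XOX/XO.*; (2,2)=-1→OOX/X.X/XOO
ply 4, X at OOX/XOX/XO. | (2,2)=+1→OOX/XOX/XOX*
ply 5: OOX/XOX/XOX is terminal -1 (O); from .O./X.X/XO. depth 6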